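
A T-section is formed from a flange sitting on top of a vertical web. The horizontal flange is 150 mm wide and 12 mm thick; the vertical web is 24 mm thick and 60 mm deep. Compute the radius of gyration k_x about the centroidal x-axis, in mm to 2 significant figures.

k_x ≈ 21 mm

Split into non-overlapping primitives; take the origin at the lower-left of the bounding box.
Flange: 150 × 12, A = 1 800 mm², y = 66 mm, Ī = 21 600 mm⁴.
Web: 24 × 60, A = 1 440 mm², y = 30 mm, Ī = 432 000 mm⁴.
Centroid: ȳ = ΣA·y / ΣA = 50 mm.
Transfer each piece to the centroidal x-axis using Ī + A·d² with d = y − 50:
  flange: d = 16 mm → contributes +482 400 mm⁴
  web: d = -20 mm → contributes +1 008 000 mm⁴
Total I = 1 490 400 mm⁴.
Radius of gyration: k = √(I/A) = √(1 490 400 / 3 240) = 21.45 mm.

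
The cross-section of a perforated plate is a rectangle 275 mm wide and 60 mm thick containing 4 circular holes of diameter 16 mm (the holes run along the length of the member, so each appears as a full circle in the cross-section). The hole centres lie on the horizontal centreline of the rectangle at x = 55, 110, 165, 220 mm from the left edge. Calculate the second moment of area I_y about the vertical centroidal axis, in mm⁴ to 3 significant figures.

Treat the section as a set of non-overlapping primitives; coordinates are from the bounding-box lower-left.
Plate: 275 × 60, A = 16 500 mm², x = 137.5 mm, Ī = 103 984 375 mm⁴.
Hole 1 (subtracted): ⌀16, A = 201.06 mm², x = 55 mm, Ī = 3 217 mm⁴.
Hole 2 (subtracted): ⌀16, A = 201.06 mm², x = 110 mm, Ī = 3 217 mm⁴.
Hole 3 (subtracted): ⌀16, A = 201.06 mm², x = 165 mm, Ī = 3 217 mm⁴.
Hole 4 (subtracted): ⌀16, A = 201.06 mm², x = 220 mm, Ī = 3 217 mm⁴.
By symmetry the centroid is at mid-width, x̄ = 137.5 mm.
Transfer each piece to the vertical centroidal axis using Ī + A·d² with d = x − 137.5:
  plate: d = 0 mm → contributes +103 984 375 mm⁴
  hole 1: d = -82.5 mm → contributes −1 371 695 mm⁴
  hole 2: d = -27.5 mm → contributes −155 270 mm⁴
  hole 3: d = 27.5 mm → contributes −155 270 mm⁴
  hole 4: d = 82.5 mm → contributes −1 371 695 mm⁴
Total I = 100 930 445 mm⁴.

I_y ≈ 1.01 × 10⁸ mm⁴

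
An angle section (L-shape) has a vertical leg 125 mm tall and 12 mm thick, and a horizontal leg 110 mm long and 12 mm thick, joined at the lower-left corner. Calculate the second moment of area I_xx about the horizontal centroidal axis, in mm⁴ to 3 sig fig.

Break the section into simple shapes (no overlaps), measuring from the bottom-left corner of the bounding box.
Vertical leg: 12 × 125, A = 1 500 mm², y = 62.5 mm, Ī = 1 953 125 mm⁴.
Horizontal leg (remainder): 98 × 12, A = 1 176 mm², y = 6 mm, Ī = 14 112 mm⁴.
Centroid: ȳ = ΣA·y / ΣA = 37.67 mm.
Transfer each piece to the horizontal centroidal axis using Ī + A·d² with d = y − 37.67:
  vertical leg: d = 24.83 mm → contributes +2 877 888 mm⁴
  horizontal leg (remainder): d = -31.67 mm → contributes +1 193 657 mm⁴
Total I = 4 071 545 mm⁴.

I_xx ≈ 4.07 × 10⁶ mm⁴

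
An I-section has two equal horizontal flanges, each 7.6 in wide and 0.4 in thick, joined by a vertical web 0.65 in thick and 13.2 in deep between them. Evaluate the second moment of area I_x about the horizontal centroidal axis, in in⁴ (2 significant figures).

I_x ≈ 410 in⁴

Break the section into simple shapes (no overlaps), measuring from the bottom-left corner of the bounding box.
Bottom flange: 7.6 × 0.4, A = 3.04 in², y = 0.2 in, Ī = 0.04053 in⁴.
Web: 0.65 × 13.2, A = 8.58 in², y = 7 in, Ī = 124.6 in⁴.
Top flange: 7.6 × 0.4, A = 3.04 in², y = 13.8 in, Ī = 0.04053 in⁴.
By symmetry the centroid is at mid-height, ȳ = 7 in.
Transfer each piece to the horizontal centroidal axis using Ī + A·d² with d = y − 7:
  bottom flange: d = -6.8 in → contributes +140.6 in⁴
  web: d = 0 in → contributes +124.6 in⁴
  top flange: d = 6.8 in → contributes +140.6 in⁴
Total I = 405.8 in⁴.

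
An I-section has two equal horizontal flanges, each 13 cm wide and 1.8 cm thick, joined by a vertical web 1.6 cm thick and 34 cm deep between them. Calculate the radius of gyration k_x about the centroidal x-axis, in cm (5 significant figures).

k_x ≈ 14.145 cm

Split into non-overlapping primitives; take the origin at the lower-left of the bounding box.
Bottom flange: 13 × 1.8, A = 23.4 cm², y = 0.9 cm, Ī = 6.318 cm⁴.
Web: 1.6 × 34, A = 54.4 cm², y = 18.8 cm, Ī = 5240.533 cm⁴.
Top flange: 13 × 1.8, A = 23.4 cm², y = 36.7 cm, Ī = 6.318 cm⁴.
By symmetry the centroid is at mid-height, ȳ = 18.8 cm.
Transfer each piece to the centroidal x-axis using Ī + A·d² with d = y − 18.8:
  bottom flange: d = -17.9 cm → contributes +7503.912 cm⁴
  web: d = 0 cm → contributes +5240.533 cm⁴
  top flange: d = 17.9 cm → contributes +7503.912 cm⁴
Total I = 20248.36 cm⁴.
Radius of gyration: k = √(I/A) = √(20248.36 / 101.2) = 14.14506 cm.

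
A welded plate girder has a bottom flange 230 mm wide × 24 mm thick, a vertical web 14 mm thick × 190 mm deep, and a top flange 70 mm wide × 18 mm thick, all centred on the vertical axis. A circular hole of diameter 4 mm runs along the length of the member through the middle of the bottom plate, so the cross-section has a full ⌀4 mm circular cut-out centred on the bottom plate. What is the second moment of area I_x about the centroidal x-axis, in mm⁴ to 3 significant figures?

Treat the section as a set of non-overlapping primitives; coordinates are from the bounding-box lower-left.
Bottom plate: 230 × 24, A = 5 520 mm², y = 12 mm, Ī = 264 960 mm⁴.
Web plate: 14 × 190, A = 2 660 mm², y = 119 mm, Ī = 8 002 167 mm⁴.
Top plate: 70 × 18, A = 1 260 mm², y = 223 mm, Ī = 34 020 mm⁴.
Hole (subtracted): ⌀4, A = 12.566 mm², y = 12 mm, Ī = 12.566 mm⁴.
Centroid: ȳ = ΣA·y / ΣA = 70.391 mm.
Transfer each piece to the centroidal x-axis using Ī + A·d² with d = y − 70.391:
  bottom plate: d = -58.391 mm → contributes +19 085 635 mm⁴
  web plate: d = 48.609 mm → contributes +14 287 233 mm⁴
  top plate: d = 152.61 mm → contributes +29 378 688 mm⁴
  hole: d = -58.391 mm → contributes −42 858 mm⁴
Total I = 62 708 697 mm⁴.

I_x ≈ 6.27 × 10⁷ mm⁴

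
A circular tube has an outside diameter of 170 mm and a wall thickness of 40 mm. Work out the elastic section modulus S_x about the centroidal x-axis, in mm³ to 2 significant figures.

Decompose the section into non-overlapping parts with the origin at the bottom-left of its bounding rectangle.
Outer circle: ⌀170, A = 22 698 mm², y = 85 mm, Ī = 40 998 275 mm⁴.
Bore (subtracted): ⌀90, A = 6 362 mm², y = 85 mm, Ī = 3 220 623 mm⁴.
By symmetry the centroid is at mid-height, ȳ = 85 mm.
All pieces are centred on the centroidal x-axis, so I = ΣĪ (holes subtracted) = 37 777 652 mm⁴.
Extreme fibre distance c = 85 mm; S = I/c = 444 443 mm³.

S_x ≈ 4.4 × 10⁵ mm³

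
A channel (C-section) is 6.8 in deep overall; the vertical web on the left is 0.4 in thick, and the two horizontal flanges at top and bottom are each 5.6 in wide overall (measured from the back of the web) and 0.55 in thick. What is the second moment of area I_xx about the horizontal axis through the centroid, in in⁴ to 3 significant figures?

Treat the section as a set of non-overlapping primitives; coordinates are from the bounding-box lower-left.
Web: 0.4 × 6.8, A = 2.72 in², y = 3.4 in, Ī = 10.481 in⁴.
Top flange (beyond web): 5.2 × 0.55, A = 2.86 in², y = 6.525 in, Ī = 0.072096 in⁴.
Bottom flange (beyond web): 5.2 × 0.55, A = 2.86 in², y = 0.275 in, Ī = 0.072096 in⁴.
By symmetry the centroid is at mid-height, ȳ = 3.4 in.
Transfer each piece to the horizontal axis through the centroid using Ī + A·d² with d = y − 3.4:
  web: d = 0 in → contributes +10.481 in⁴
  top flange (beyond web): d = 3.125 in → contributes +28.002 in⁴
  bottom flange (beyond web): d = -3.125 in → contributes +28.002 in⁴
Total I = 66.485 in⁴.

I_xx ≈ 66.5 in⁴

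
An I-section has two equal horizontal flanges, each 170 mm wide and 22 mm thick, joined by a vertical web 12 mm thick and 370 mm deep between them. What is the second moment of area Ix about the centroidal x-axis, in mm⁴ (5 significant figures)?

Ix ≈ 3.3831 × 10⁸ mm⁴

Split into non-overlapping primitives; take the origin at the lower-left of the bounding box.
Bottom flange: 170 × 22, A = 3 740 mm², y = 11 mm, Ī = 150846.7 mm⁴.
Web: 12 × 370, A = 4 440 mm², y = 207 mm, Ī = 50 653 000 mm⁴.
Top flange: 170 × 22, A = 3 740 mm², y = 403 mm, Ī = 150846.7 mm⁴.
By symmetry the centroid is at mid-height, ȳ = 207 mm.
Transfer each piece to the centroidal x-axis using Ī + A·d² with d = y − 207:
  bottom flange: d = -196 mm → contributes +143 826 687 mm⁴
  web: d = 0 mm → contributes +50 653 000 mm⁴
  top flange: d = 196 mm → contributes +143 826 687 mm⁴
Total I = 338 306 373 mm⁴.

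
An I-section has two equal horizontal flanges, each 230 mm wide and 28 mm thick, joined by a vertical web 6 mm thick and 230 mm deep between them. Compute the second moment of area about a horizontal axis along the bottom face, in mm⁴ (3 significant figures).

I_base ≈ 5.13 × 10⁸ mm⁴

Split into non-overlapping primitives; take the origin at the lower-left of the bounding box.
Bottom flange: 230 × 28, A = 6 440 mm², y = 14 mm, Ī = 420 747 mm⁴.
Web: 6 × 230, A = 1 380 mm², y = 143 mm, Ī = 6 083 500 mm⁴.
Top flange: 230 × 28, A = 6 440 mm², y = 272 mm, Ī = 420 747 mm⁴.
Transfer each piece to a horizontal axis along the bottom face using Ī + A·d² with d = y − 0:
  bottom flange: d = 14 mm → contributes +1 682 987 mm⁴
  web: d = 143 mm → contributes +34 303 120 mm⁴
  top flange: d = 272 mm → contributes +476 877 707 mm⁴
Total I = 512 863 813 mm⁴.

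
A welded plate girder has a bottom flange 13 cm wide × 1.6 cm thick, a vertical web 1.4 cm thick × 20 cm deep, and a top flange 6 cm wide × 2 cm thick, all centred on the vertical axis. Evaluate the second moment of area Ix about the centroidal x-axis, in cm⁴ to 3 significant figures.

Ix ≈ 4680 cm⁴

Treat the section as a set of non-overlapping primitives; coordinates are from the bounding-box lower-left.
Bottom plate: 13 × 1.6, A = 20.8 cm², y = 0.8 cm, Ī = 4.4373 cm⁴.
Web plate: 1.4 × 20, A = 28 cm², y = 11.6 cm, Ī = 933.33 cm⁴.
Top plate: 6 × 2, A = 12 cm², y = 22.6 cm, Ī = 4 cm⁴.
Centroid: ȳ = ΣA·y / ΣA = 10.076 cm.
Transfer each piece to the centroidal x-axis using Ī + A·d² with d = y − 10.076:
  bottom plate: d = -9.2763 cm → contributes +1794.3 cm⁴
  web plate: d = 1.5237 cm → contributes +998.34 cm⁴
  top plate: d = 12.524 cm → contributes +1886.1 cm⁴
Total I = 4678.7 cm⁴.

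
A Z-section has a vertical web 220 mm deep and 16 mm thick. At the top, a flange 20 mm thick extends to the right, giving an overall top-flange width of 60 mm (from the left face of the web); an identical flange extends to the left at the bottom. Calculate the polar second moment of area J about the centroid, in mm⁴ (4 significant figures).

Split into non-overlapping primitives; take the origin at the lower-left of the bounding box.
Web: 16 × 220, A = 3 520 mm², y = 110 mm, Ī = 14 197 333 mm⁴.
Top flange (beyond web): 44 × 20, A = 880 mm², y = 210 mm, Ī = 29333.3 mm⁴.
Bottom flange (beyond web): 44 × 20, A = 880 mm², y = 10 mm, Ī = 29333.3 mm⁴.
Centroid: ȳ = ΣA·y / ΣA = 110 mm.
Transfer each piece to the centroidal x-axis using Ī + A·d² with d = y − 110:
  web: d = 0 mm → contributes +14 197 333 mm⁴
  top flange (beyond web): d = 100 mm → contributes +8 829 333 mm⁴
  bottom flange (beyond web): d = -100 mm → contributes +8 829 333 mm⁴
Total I = 31 856 000 mm⁴.
For the y-axis: x̄ = 52 mm.
Repeating about the centroidal y-axis gives I_y = 1 943 040 mm⁴.
Polar second moment: J = I_x + I_y = 33 799 040 mm⁴.

J ≈ 3.380 × 10⁷ mm⁴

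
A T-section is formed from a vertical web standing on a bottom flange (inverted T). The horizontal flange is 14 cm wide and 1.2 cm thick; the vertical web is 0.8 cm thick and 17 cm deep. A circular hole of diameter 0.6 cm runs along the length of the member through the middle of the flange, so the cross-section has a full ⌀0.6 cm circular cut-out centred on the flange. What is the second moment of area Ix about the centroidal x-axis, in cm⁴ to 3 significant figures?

Ix ≈ 947 cm⁴

Decompose the section into non-overlapping parts with the origin at the bottom-left of its bounding rectangle.
Flange: 14 × 1.2, A = 16.8 cm², y = 0.6 cm, Ī = 2.016 cm⁴.
Web: 0.8 × 17, A = 13.6 cm², y = 9.7 cm, Ī = 327.53 cm⁴.
Hole (subtracted): ⌀0.6, A = 0.28274 cm², y = 0.6 cm, Ī = 0.0063617 cm⁴.
Centroid: ȳ = ΣA·y / ΣA = 4.7093 cm.
Transfer each piece to the centroidal x-axis using Ī + A·d² with d = y − 4.7093:
  flange: d = -4.1093 cm → contributes +285.7 cm⁴
  web: d = 4.9907 cm → contributes +666.27 cm⁴
  hole: d = -4.1093 cm → contributes −4.7808 cm⁴
Total I = 947.2 cm⁴.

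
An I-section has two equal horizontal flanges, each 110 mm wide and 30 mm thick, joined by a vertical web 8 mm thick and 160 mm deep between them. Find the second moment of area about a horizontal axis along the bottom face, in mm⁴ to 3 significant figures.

Treat the section as a set of non-overlapping primitives; coordinates are from the bounding-box lower-left.
Bottom flange: 110 × 30, A = 3 300 mm², y = 15 mm, Ī = 247 500 mm⁴.
Web: 8 × 160, A = 1 280 mm², y = 110 mm, Ī = 2 730 667 mm⁴.
Top flange: 110 × 30, A = 3 300 mm², y = 205 mm, Ī = 247 500 mm⁴.
Transfer each piece to the bottom edge using Ī + A·d² with d = y − 0:
  bottom flange: d = 15 mm → contributes +990 000 mm⁴
  web: d = 110 mm → contributes +18 218 667 mm⁴
  top flange: d = 205 mm → contributes +138 930 000 mm⁴
Total I = 158 138 667 mm⁴.

I_base ≈ 1.58 × 10⁸ mm⁴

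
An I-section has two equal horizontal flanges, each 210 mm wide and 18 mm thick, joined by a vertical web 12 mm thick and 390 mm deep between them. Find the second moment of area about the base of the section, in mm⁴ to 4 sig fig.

Decompose the section into non-overlapping parts with the origin at the bottom-left of its bounding rectangle.
Bottom flange: 210 × 18, A = 3 780 mm², y = 9 mm, Ī = 102 060 mm⁴.
Web: 12 × 390, A = 4 680 mm², y = 213 mm, Ī = 59 319 000 mm⁴.
Top flange: 210 × 18, A = 3 780 mm², y = 417 mm, Ī = 102 060 mm⁴.
Transfer each piece to the base of the section using Ī + A·d² with d = y − 0:
  bottom flange: d = 9 mm → contributes +408 240 mm⁴
  web: d = 213 mm → contributes +271 645 920 mm⁴
  top flange: d = 417 mm → contributes +657 402 480 mm⁴
Total I = 929 456 640 mm⁴.

I_base ≈ 9.295 × 10⁸ mm⁴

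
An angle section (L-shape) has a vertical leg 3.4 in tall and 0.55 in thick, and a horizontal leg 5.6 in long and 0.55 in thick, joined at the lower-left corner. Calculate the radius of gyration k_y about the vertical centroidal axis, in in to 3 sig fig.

Decompose the section into non-overlapping parts with the origin at the bottom-left of its bounding rectangle.
Vertical leg: 0.55 × 3.4, A = 1.87 in², x = 0.275 in, Ī = 0.04714 in⁴.
Horizontal leg (remainder): 5.05 × 0.55, A = 2.7775 in², x = 3.075 in, Ī = 5.9028 in⁴.
Centroid: x̄ = ΣA·x / ΣA = 1.9484 in.
Transfer each piece to the vertical centroidal axis using Ī + A·d² with d = x − 1.9484:
  vertical leg: d = -1.6734 in → contributes +5.2835 in⁴
  horizontal leg (remainder): d = 1.1266 in → contributes +9.4282 in⁴
Total I = 14.712 in⁴.
Radius of gyration: k = √(I/A) = √(14.712 / 4.6475) = 1.7792 in.

k_y ≈ 1.78 in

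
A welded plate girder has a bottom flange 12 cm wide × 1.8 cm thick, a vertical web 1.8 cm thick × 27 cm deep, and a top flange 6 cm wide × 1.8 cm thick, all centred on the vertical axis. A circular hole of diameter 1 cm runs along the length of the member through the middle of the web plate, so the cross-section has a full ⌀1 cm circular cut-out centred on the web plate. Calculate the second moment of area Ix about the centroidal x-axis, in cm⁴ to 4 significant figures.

Split into non-overlapping primitives; take the origin at the lower-left of the bounding box.
Bottom plate: 12 × 1.8, A = 21.6 cm², y = 0.9 cm, Ī = 5.832 cm⁴.
Web plate: 1.8 × 27, A = 48.6 cm², y = 15.3 cm, Ī = 2952.45 cm⁴.
Top plate: 6 × 1.8, A = 10.8 cm², y = 29.7 cm, Ī = 2.916 cm⁴.
Hole (subtracted): ⌀1, A = 0.785398 cm², y = 15.3 cm, Ī = 0.0490874 cm⁴.
Centroid: ȳ = ΣA·y / ΣA = 13.3612 cm.
Transfer each piece to the centroidal x-axis using Ī + A·d² with d = y − 13.3612:
  bottom plate: d = -12.4612 cm → contributes +3359.91 cm⁴
  web plate: d = 1.9388 cm → contributes +3135.13 cm⁴
  top plate: d = 16.3388 cm → contributes +2886.04 cm⁴
  hole: d = 1.9388 cm → contributes −3.00135 cm⁴
Total I = 9378.09 cm⁴.

Ix ≈ 9378 cm⁴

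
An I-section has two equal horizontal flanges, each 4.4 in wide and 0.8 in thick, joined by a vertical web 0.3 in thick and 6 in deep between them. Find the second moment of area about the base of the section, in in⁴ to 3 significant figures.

Break the section into simple shapes (no overlaps), measuring from the bottom-left corner of the bounding box.
Bottom flange: 4.4 × 0.8, A = 3.52 in², y = 0.4 in, Ī = 0.18773 in⁴.
Web: 0.3 × 6, A = 1.8 in², y = 3.8 in, Ī = 5.4 in⁴.
Top flange: 4.4 × 0.8, A = 3.52 in², y = 7.2 in, Ī = 0.18773 in⁴.
Transfer each piece to a horizontal axis along the bottom face using Ī + A·d² with d = y − 0:
  bottom flange: d = 0.4 in → contributes +0.75093 in⁴
  web: d = 3.8 in → contributes +31.392 in⁴
  top flange: d = 7.2 in → contributes +182.66 in⁴
Total I = 214.81 in⁴.

I_base ≈ 215 in⁴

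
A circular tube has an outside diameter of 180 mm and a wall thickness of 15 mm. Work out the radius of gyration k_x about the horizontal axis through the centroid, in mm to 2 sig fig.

Split into non-overlapping primitives; take the origin at the lower-left of the bounding box.
Outer circle: ⌀180, A = 25 447 mm², y = 90 mm, Ī = 51 529 974 mm⁴.
Bore (subtracted): ⌀150, A = 17 671 mm², y = 90 mm, Ī = 24 850 489 mm⁴.
By symmetry the centroid is at mid-height, ȳ = 90 mm.
All pieces are centred on the horizontal axis through the centroid, so I = ΣĪ (holes subtracted) = 26 679 485 mm⁴.
Radius of gyration: k = √(I/A) = √(26 679 485 / 7 775) = 58.58 mm.

k_x ≈ 59 mm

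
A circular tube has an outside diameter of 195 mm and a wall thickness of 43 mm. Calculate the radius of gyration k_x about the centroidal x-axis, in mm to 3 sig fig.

Break the section into simple shapes (no overlaps), measuring from the bottom-left corner of the bounding box.
Outer circle: ⌀195, A = 29 865 mm², y = 97.5 mm, Ī = 70 975 481 mm⁴.
Bore (subtracted): ⌀109, A = 9331.3 mm², y = 97.5 mm, Ī = 6 929 085 mm⁴.
By symmetry the centroid is at mid-height, ȳ = 97.5 mm.
All pieces are centred on the centroidal x-axis, so I = ΣĪ (holes subtracted) = 64 046 396 mm⁴.
Radius of gyration: k = √(I/A) = √(64 046 396 / 20 533) = 55.849 mm.

k_x ≈ 55.8 mm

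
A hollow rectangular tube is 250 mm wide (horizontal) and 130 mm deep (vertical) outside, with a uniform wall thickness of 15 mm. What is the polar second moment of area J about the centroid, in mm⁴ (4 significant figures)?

J ≈ 1.080 × 10⁸ mm⁴

Treat the section as a set of non-overlapping primitives; coordinates are from the bounding-box lower-left.
Outer rectangle: 250 × 130, A = 32 500 mm², y = 65 mm, Ī = 45 770 833 mm⁴.
Inner void (subtracted): 220 × 100, A = 22 000 mm², y = 65 mm, Ī = 18 333 333 mm⁴.
By symmetry the centroid is at mid-height, ȳ = 65 mm.
All pieces are centred on the centroidal x-axis, so I = ΣĪ (holes subtracted) = 27 437 500 mm⁴.
Repeating about the centroidal y-axis gives I_y = 80 537 500 mm⁴.
Polar second moment: J = I_x + I_y = 107 975 000 mm⁴.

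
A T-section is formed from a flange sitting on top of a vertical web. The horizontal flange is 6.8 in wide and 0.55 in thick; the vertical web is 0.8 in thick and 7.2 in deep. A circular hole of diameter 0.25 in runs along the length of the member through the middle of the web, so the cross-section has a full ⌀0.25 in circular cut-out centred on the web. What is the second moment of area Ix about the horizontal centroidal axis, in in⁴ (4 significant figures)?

Ix ≈ 58.91 in⁴

Break the section into simple shapes (no overlaps), measuring from the bottom-left corner of the bounding box.
Flange: 6.8 × 0.55, A = 3.74 in², y = 7.475 in, Ī = 0.0942792 in⁴.
Web: 0.8 × 7.2, A = 5.76 in², y = 3.6 in, Ī = 24.8832 in⁴.
Hole (subtracted): ⌀0.25, A = 0.0490874 in², y = 3.6 in, Ī = 0.000191748 in⁴.
Centroid: ȳ = ΣA·y / ΣA = 5.13345 in.
Transfer each piece to the horizontal centroidal axis using Ī + A·d² with d = y − 5.13345:
  flange: d = 2.34155 in → contributes +20.6002 in⁴
  web: d = -1.53345 in → contributes +38.4277 in⁴
  hole: d = -1.53345 in → contributes −0.115619 in⁴
Total I = 58.9122 in⁴.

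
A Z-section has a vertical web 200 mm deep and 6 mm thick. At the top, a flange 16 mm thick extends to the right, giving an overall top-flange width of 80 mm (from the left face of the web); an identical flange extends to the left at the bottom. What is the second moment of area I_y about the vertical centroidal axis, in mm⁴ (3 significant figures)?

I_y ≈ 4.87 × 10⁶ mm⁴

Decompose the section into non-overlapping parts with the origin at the bottom-left of its bounding rectangle.
Web: 6 × 200, A = 1 200 mm², x = 77 mm, Ī = 3 600 mm⁴.
Top flange (beyond web): 74 × 16, A = 1 184 mm², x = 117 mm, Ī = 540 299 mm⁴.
Bottom flange (beyond web): 74 × 16, A = 1 184 mm², x = 37 mm, Ī = 540 299 mm⁴.
Centroid: x̄ = ΣA·x / ΣA = 77 mm.
Transfer each piece to the vertical centroidal axis using Ī + A·d² with d = x − 77:
  web: d = 0 mm → contributes +3 600 mm⁴
  top flange (beyond web): d = 40 mm → contributes +2 434 699 mm⁴
  bottom flange (beyond web): d = -40 mm → contributes +2 434 699 mm⁴
Total I = 4 872 997 mm⁴.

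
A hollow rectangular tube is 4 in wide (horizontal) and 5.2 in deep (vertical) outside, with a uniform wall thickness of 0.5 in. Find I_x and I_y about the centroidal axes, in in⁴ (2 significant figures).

Split into non-overlapping primitives; take the origin at the lower-left of the bounding box.
Outer rectangle: 4 × 5.2, A = 20.8 in², y = 2.6 in, Ī = 46.87 in⁴.
Inner void (subtracted): 3 × 4.2, A = 12.6 in², y = 2.6 in, Ī = 18.52 in⁴.
By symmetry the centroid is at mid-height, ȳ = 2.6 in.
All pieces are centred on the centroidal x-axis, so I = ΣĪ (holes subtracted) = 28.35 in⁴.
Repeating about the centroidal y-axis gives I_y = 18.28 in⁴.

I_x ≈ 28 in⁴, I_y ≈ 18 in⁴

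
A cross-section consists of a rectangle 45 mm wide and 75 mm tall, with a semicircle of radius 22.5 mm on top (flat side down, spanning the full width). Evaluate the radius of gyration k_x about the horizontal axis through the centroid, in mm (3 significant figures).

k_x ≈ 27.0 mm

Split into non-overlapping primitives; take the origin at the lower-left of the bounding box.
Rectangular body: 45 × 75, A = 3 375 mm², y = 37.5 mm, Ī = 1 582 031 mm⁴.
Semicircular cap: semicircle r = 22.5, A = 795.22 mm², y = 84.549 mm, Ī = 28 130 mm⁴.
Centroid: ȳ = ΣA·y / ΣA = 46.472 mm.
Transfer each piece to the horizontal axis through the centroid using Ī + A·d² with d = y − 46.472:
  rectangular body: d = -8.9718 mm → contributes +1 853 696 mm⁴
  semicircular cap: d = 38.077 mm → contributes +1 181 109 mm⁴
Total I = 3 034 805 mm⁴.
Radius of gyration: k = √(I/A) = √(3 034 805 / 4170.2) = 26.977 mm.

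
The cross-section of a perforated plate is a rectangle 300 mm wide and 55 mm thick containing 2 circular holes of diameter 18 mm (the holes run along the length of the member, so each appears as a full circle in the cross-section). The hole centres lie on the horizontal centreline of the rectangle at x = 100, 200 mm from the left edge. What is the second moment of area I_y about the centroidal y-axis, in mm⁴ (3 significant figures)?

I_y ≈ 1.22 × 10⁸ mm⁴

Decompose the section into non-overlapping parts with the origin at the bottom-left of its bounding rectangle.
Plate: 300 × 55, A = 16 500 mm², x = 150 mm, Ī = 123 750 000 mm⁴.
Hole 1 (subtracted): ⌀18, A = 254.47 mm², x = 100 mm, Ī = 5 153 mm⁴.
Hole 2 (subtracted): ⌀18, A = 254.47 mm², x = 200 mm, Ī = 5 153 mm⁴.
By symmetry the centroid is at mid-width, x̄ = 150 mm.
Transfer each piece to the centroidal y-axis using Ī + A·d² with d = x − 150:
  plate: d = 0 mm → contributes +123 750 000 mm⁴
  hole 1: d = -50 mm → contributes −641 326 mm⁴
  hole 2: d = 50 mm → contributes −641 326 mm⁴
Total I = 122 467 349 mm⁴.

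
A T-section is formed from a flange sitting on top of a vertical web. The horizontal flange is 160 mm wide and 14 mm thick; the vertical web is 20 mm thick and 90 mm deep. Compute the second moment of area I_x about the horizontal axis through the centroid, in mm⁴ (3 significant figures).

I_x ≈ 3.95 × 10⁶ mm⁴

Split into non-overlapping primitives; take the origin at the lower-left of the bounding box.
Flange: 160 × 14, A = 2 240 mm², y = 97 mm, Ī = 36 587 mm⁴.
Web: 20 × 90, A = 1 800 mm², y = 45 mm, Ī = 1 215 000 mm⁴.
Centroid: ȳ = ΣA·y / ΣA = 73.832 mm.
Transfer each piece to the horizontal axis through the centroid using Ī + A·d² with d = y − 73.832:
  flange: d = 23.168 mm → contributes +1 238 953 mm⁴
  web: d = -28.832 mm → contributes +2 711 279 mm⁴
Total I = 3 950 232 mm⁴.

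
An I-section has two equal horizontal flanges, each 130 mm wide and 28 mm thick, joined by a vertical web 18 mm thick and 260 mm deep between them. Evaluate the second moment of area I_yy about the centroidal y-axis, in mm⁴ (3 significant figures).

I_yy ≈ 1.04 × 10⁷ mm⁴

Treat the section as a set of non-overlapping primitives; coordinates are from the bounding-box lower-left.
Bottom flange: 130 × 28, A = 3 640 mm², x = 65 mm, Ī = 5 126 333 mm⁴.
Web: 18 × 260, A = 4 680 mm², x = 65 mm, Ī = 126 360 mm⁴.
Top flange: 130 × 28, A = 3 640 mm², x = 65 mm, Ī = 5 126 333 mm⁴.
By symmetry the centroid is at mid-width, x̄ = 65 mm.
All pieces are centred on the centroidal y-axis, so I = ΣĪ = 10 379 027 mm⁴.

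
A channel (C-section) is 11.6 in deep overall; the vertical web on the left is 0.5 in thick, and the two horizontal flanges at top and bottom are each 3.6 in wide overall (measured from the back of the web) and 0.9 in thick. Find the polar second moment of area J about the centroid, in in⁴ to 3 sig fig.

J ≈ 239 in⁴

Split into non-overlapping primitives; take the origin at the lower-left of the bounding box.
Web: 0.5 × 11.6, A = 5.8 in², y = 5.8 in, Ī = 65.037 in⁴.
Top flange (beyond web): 3.1 × 0.9, A = 2.79 in², y = 11.15 in, Ī = 0.18833 in⁴.
Bottom flange (beyond web): 3.1 × 0.9, A = 2.79 in², y = 0.45 in, Ī = 0.18833 in⁴.
By symmetry the centroid is at mid-height, ȳ = 5.8 in.
Transfer each piece to the centroidal x-axis using Ī + A·d² with d = y − 5.8:
  web: d = 0 in → contributes +65.037 in⁴
  top flange (beyond web): d = 5.35 in → contributes +80.045 in⁴
  bottom flange (beyond web): d = -5.35 in → contributes +80.045 in⁴
Total I = 225.13 in⁴.
For the y-axis: x̄ = 1.1326 in.
Repeating about the centroidal y-axis gives I_y = 13.804 in⁴.
Polar second moment: J = I_x + I_y = 238.93 in⁴.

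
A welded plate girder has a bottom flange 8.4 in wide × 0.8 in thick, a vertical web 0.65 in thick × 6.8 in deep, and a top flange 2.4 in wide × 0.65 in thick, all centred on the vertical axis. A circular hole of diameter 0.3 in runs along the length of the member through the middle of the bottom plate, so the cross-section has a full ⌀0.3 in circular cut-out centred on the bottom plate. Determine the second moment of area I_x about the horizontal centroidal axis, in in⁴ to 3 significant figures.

I_x ≈ 105 in⁴

Decompose the section into non-overlapping parts with the origin at the bottom-left of its bounding rectangle.
Bottom plate: 8.4 × 0.8, A = 6.72 in², y = 0.4 in, Ī = 0.3584 in⁴.
Web plate: 0.65 × 6.8, A = 4.42 in², y = 4.2 in, Ī = 17.032 in⁴.
Top plate: 2.4 × 0.65, A = 1.56 in², y = 7.925 in, Ī = 0.054925 in⁴.
Hole (subtracted): ⌀0.3, A = 0.070686 in², y = 0.4 in, Ī = 0.00039761 in⁴.
Centroid: ȳ = ΣA·y / ΣA = 2.6594 in.
Transfer each piece to the horizontal centroidal axis using Ī + A·d² with d = y − 2.6594:
  bottom plate: d = -2.2594 in → contributes +34.664 in⁴
  web plate: d = 1.5406 in → contributes +27.522 in⁴
  top plate: d = 5.2656 in → contributes +43.308 in⁴
  hole: d = -2.2594 in → contributes −0.36125 in⁴
Total I = 105.13 in⁴.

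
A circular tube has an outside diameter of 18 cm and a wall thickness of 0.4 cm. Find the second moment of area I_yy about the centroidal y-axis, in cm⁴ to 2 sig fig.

Treat the section as a set of non-overlapping primitives; coordinates are from the bounding-box lower-left.
Outer circle: ⌀18, A = 254.5 cm², x = 9 cm, Ī = 5 153 cm⁴.
Bore (subtracted): ⌀17.2, A = 232.4 cm², x = 9 cm, Ī = 4 296 cm⁴.
By symmetry the centroid is at mid-width, x̄ = 9 cm.
All pieces are centred on the centroidal y-axis, so I = ΣĪ (holes subtracted) = 856.8 cm⁴.

I_yy ≈ 860 cm⁴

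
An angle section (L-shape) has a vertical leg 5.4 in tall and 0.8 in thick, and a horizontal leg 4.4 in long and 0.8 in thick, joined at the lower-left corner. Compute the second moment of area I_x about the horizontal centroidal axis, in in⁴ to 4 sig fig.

Treat the section as a set of non-overlapping primitives; coordinates are from the bounding-box lower-left.
Vertical leg: 0.8 × 5.4, A = 4.32 in², y = 2.7 in, Ī = 10.4976 in⁴.
Horizontal leg (remainder): 3.6 × 0.8, A = 2.88 in², y = 0.4 in, Ī = 0.1536 in⁴.
Centroid: ȳ = ΣA·y / ΣA = 1.78 in.
Transfer each piece to the horizontal centroidal axis using Ī + A·d² with d = y − 1.78:
  vertical leg: d = 0.92 in → contributes +14.154 in⁴
  horizontal leg (remainder): d = -1.38 in → contributes +5.63827 in⁴
Total I = 19.7923 in⁴.

I_x ≈ 19.79 in⁴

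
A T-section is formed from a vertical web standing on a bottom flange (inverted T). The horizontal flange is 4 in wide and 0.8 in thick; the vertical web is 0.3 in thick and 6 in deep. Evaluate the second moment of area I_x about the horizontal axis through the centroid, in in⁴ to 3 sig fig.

I_x ≈ 18.9 in⁴

Split into non-overlapping primitives; take the origin at the lower-left of the bounding box.
Flange: 4 × 0.8, A = 3.2 in², y = 0.4 in, Ī = 0.17067 in⁴.
Web: 0.3 × 6, A = 1.8 in², y = 3.8 in, Ī = 5.4 in⁴.
Centroid: ȳ = ΣA·y / ΣA = 1.624 in.
Transfer each piece to the horizontal axis through the centroid using Ī + A·d² with d = y − 1.624:
  flange: d = -1.224 in → contributes +4.9648 in⁴
  web: d = 2.176 in → contributes +13.923 in⁴
Total I = 18.888 in⁴.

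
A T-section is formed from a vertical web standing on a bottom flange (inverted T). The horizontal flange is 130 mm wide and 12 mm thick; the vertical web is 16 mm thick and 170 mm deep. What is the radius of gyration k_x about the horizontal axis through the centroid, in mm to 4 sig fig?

k_x ≈ 58.76 mm

Break the section into simple shapes (no overlaps), measuring from the bottom-left corner of the bounding box.
Flange: 130 × 12, A = 1 560 mm², y = 6 mm, Ī = 18 720 mm⁴.
Web: 16 × 170, A = 2 720 mm², y = 97 mm, Ī = 6 550 667 mm⁴.
Centroid: ȳ = ΣA·y / ΣA = 63.8318 mm.
Transfer each piece to the horizontal axis through the centroid using Ī + A·d² with d = y − 63.8318:
  flange: d = -57.8318 mm → contributes +5 236 162 mm⁴
  web: d = 33.1682 mm → contributes +9 543 023 mm⁴
Total I = 14 779 186 mm⁴.
Radius of gyration: k = √(I/A) = √(14 779 186 / 4 280) = 58.7629 mm.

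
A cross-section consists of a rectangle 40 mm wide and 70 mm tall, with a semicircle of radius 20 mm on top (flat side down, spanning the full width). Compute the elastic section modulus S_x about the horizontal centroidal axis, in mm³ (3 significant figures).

Decompose the section into non-overlapping parts with the origin at the bottom-left of its bounding rectangle.
Rectangular body: 40 × 70, A = 2 800 mm², y = 35 mm, Ī = 1 143 333 mm⁴.
Semicircular cap: semicircle r = 20, A = 628.32 mm², y = 78.488 mm, Ī = 17 561 mm⁴.
Centroid: ȳ = ΣA·y / ΣA = 42.97 mm.
Transfer each piece to the horizontal centroidal axis using Ī + A·d² with d = y − 42.97:
  rectangular body: d = -7.9702 mm → contributes +1 321 202 mm⁴
  semicircular cap: d = 35.518 mm → contributes +810 204 mm⁴
Total I = 2 131 406 mm⁴.
Extreme fibre distance c = 47.03 mm; S = I/c = 45 320 mm³.

S_x ≈ 4.53 × 10⁴ mm³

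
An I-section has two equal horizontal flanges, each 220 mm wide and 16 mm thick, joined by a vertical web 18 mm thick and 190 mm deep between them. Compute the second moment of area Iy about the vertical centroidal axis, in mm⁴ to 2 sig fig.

Break the section into simple shapes (no overlaps), measuring from the bottom-left corner of the bounding box.
Bottom flange: 220 × 16, A = 3 520 mm², x = 110 mm, Ī = 14 197 333 mm⁴.
Web: 18 × 190, A = 3 420 mm², x = 110 mm, Ī = 92 340 mm⁴.
Top flange: 220 × 16, A = 3 520 mm², x = 110 mm, Ī = 14 197 333 mm⁴.
By symmetry the centroid is at mid-width, x̄ = 110 mm.
All pieces are centred on the vertical centroidal axis, so I = ΣĪ = 28 487 007 mm⁴.

Iy ≈ 2.8 × 10⁷ mm⁴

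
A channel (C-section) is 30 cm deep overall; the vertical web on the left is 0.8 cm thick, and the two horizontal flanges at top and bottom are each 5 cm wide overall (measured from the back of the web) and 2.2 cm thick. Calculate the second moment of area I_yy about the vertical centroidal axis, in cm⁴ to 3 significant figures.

Treat the section as a set of non-overlapping primitives; coordinates are from the bounding-box lower-left.
Web: 0.8 × 30, A = 24 cm², x = 0.4 cm, Ī = 1.28 cm⁴.
Top flange (beyond web): 4.2 × 2.2, A = 9.24 cm², x = 2.9 cm, Ī = 13.583 cm⁴.
Bottom flange (beyond web): 4.2 × 2.2, A = 9.24 cm², x = 2.9 cm, Ī = 13.583 cm⁴.
Centroid: x̄ = ΣA·x / ΣA = 1.4876 cm.
Transfer each piece to the vertical centroidal axis using Ī + A·d² with d = x − 1.4876:
  web: d = -1.0876 cm → contributes +29.667 cm⁴
  top flange (beyond web): d = 1.4124 cm → contributes +32.016 cm⁴
  bottom flange (beyond web): d = 1.4124 cm → contributes +32.016 cm⁴
Total I = 93.7 cm⁴.

I_yy ≈ 93.7 cm⁴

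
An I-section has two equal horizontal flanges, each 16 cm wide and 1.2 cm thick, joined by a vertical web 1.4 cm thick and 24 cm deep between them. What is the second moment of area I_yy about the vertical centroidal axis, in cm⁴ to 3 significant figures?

Treat the section as a set of non-overlapping primitives; coordinates are from the bounding-box lower-left.
Bottom flange: 16 × 1.2, A = 19.2 cm², x = 8 cm, Ī = 409.6 cm⁴.
Web: 1.4 × 24, A = 33.6 cm², x = 8 cm, Ī = 5.488 cm⁴.
Top flange: 16 × 1.2, A = 19.2 cm², x = 8 cm, Ī = 409.6 cm⁴.
By symmetry the centroid is at mid-width, x̄ = 8 cm.
All pieces are centred on the vertical centroidal axis, so I = ΣĪ = 824.69 cm⁴.

I_yy ≈ 825 cm⁴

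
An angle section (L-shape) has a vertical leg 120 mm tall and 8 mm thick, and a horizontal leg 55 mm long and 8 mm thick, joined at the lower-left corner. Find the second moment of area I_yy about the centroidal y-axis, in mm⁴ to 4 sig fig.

Split into non-overlapping primitives; take the origin at the lower-left of the bounding box.
Vertical leg: 8 × 120, A = 960 mm², x = 4 mm, Ī = 5 120 mm⁴.
Horizontal leg (remainder): 47 × 8, A = 376 mm², x = 31.5 mm, Ī = 69215.3 mm⁴.
Centroid: x̄ = ΣA·x / ΣA = 11.7395 mm.
Transfer each piece to the centroidal y-axis using Ī + A·d² with d = x − 11.7395:
  vertical leg: d = -7.73952 mm → contributes +62624.2 mm⁴
  horizontal leg (remainder): d = 19.7605 mm → contributes +216 035 mm⁴
Total I = 278 659 mm⁴.

I_yy ≈ 2.787 × 10⁵ mm⁴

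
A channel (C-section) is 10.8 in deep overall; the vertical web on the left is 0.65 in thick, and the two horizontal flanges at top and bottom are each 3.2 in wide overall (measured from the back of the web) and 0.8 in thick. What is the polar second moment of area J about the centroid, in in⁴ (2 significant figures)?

Treat the section as a set of non-overlapping primitives; coordinates are from the bounding-box lower-left.
Web: 0.65 × 10.8, A = 7.02 in², y = 5.4 in, Ī = 68.23 in⁴.
Top flange (beyond web): 2.55 × 0.8, A = 2.04 in², y = 10.4 in, Ī = 0.1088 in⁴.
Bottom flange (beyond web): 2.55 × 0.8, A = 2.04 in², y = 0.4 in, Ī = 0.1088 in⁴.
By symmetry the centroid is at mid-height, ȳ = 5.4 in.
Transfer each piece to the centroidal x-axis using Ī + A·d² with d = y − 5.4:
  web: d = 0 in → contributes +68.23 in⁴
  top flange (beyond web): d = 5 in → contributes +51.11 in⁴
  bottom flange (beyond web): d = -5 in → contributes +51.11 in⁴
Total I = 170.5 in⁴.
For the y-axis: x̄ = 0.9131 in.
Repeating about the centroidal y-axis gives I_y = 9.064 in⁴.
Polar second moment: J = I_x + I_y = 179.5 in⁴.

J ≈ 180 in⁴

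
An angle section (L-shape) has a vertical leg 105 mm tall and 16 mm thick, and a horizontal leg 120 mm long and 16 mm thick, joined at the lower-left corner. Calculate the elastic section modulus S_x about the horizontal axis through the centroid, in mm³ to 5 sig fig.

Break the section into simple shapes (no overlaps), measuring from the bottom-left corner of the bounding box.
Vertical leg: 16 × 105, A = 1 680 mm², y = 52.5 mm, Ī = 1 543 500 mm⁴.
Horizontal leg (remainder): 104 × 16, A = 1 664 mm², y = 8 mm, Ī = 35498.67 mm⁴.
Centroid: ȳ = ΣA·y / ΣA = 30.35646 mm.
Transfer each piece to the horizontal axis through the centroid using Ī + A·d² with d = y − 30.35646:
  vertical leg: d = 22.14354 mm → contributes +2 367 265 mm⁴
  horizontal leg (remainder): d = -22.35646 mm → contributes +867184.6 mm⁴
Total I = 3 234 450 mm⁴.
Extreme fibre distance c = 74.64354 mm; S = I/c = 43331.94 mm³.

S_x ≈ 4.3332 × 10⁴ mm³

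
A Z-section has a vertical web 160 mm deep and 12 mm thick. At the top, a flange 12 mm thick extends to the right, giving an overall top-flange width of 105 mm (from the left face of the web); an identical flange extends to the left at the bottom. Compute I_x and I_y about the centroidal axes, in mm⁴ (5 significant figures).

Split into non-overlapping primitives; take the origin at the lower-left of the bounding box.
Web: 12 × 160, A = 1 920 mm², y = 80 mm, Ī = 4 096 000 mm⁴.
Top flange (beyond web): 93 × 12, A = 1 116 mm², y = 154 mm, Ī = 13 392 mm⁴.
Bottom flange (beyond web): 93 × 12, A = 1 116 mm², y = 6 mm, Ī = 13 392 mm⁴.
Centroid: ȳ = ΣA·y / ΣA = 80 mm.
Transfer each piece to the centroidal x-axis using Ī + A·d² with d = y − 80:
  web: d = 0 mm → contributes +4 096 000 mm⁴
  top flange (beyond web): d = 74 mm → contributes +6 124 608 mm⁴
  bottom flange (beyond web): d = -74 mm → contributes +6 124 608 mm⁴
Total I = 16 345 216 mm⁴.
For the y-axis: x̄ = 99 mm.
Repeating about the centroidal y-axis gives I_y = 7 783 704 mm⁴.

I_x ≈ 1.6345 × 10⁷ mm⁴, I_y ≈ 7.7837 × 10⁶ mm⁴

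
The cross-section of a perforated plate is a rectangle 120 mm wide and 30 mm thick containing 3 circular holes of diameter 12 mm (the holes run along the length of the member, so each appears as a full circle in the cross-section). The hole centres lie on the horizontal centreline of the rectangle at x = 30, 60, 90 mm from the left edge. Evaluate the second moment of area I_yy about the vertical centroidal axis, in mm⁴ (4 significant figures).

I_yy ≈ 4.113 × 10⁶ mm⁴

Decompose the section into non-overlapping parts with the origin at the bottom-left of its bounding rectangle.
Plate: 120 × 30, A = 3 600 mm², x = 60 mm, Ī = 4 320 000 mm⁴.
Hole 1 (subtracted): ⌀12, A = 113.097 mm², x = 30 mm, Ī = 1017.88 mm⁴.
Hole 2 (subtracted): ⌀12, A = 113.097 mm², x = 60 mm, Ī = 1017.88 mm⁴.
Hole 3 (subtracted): ⌀12, A = 113.097 mm², x = 90 mm, Ī = 1017.88 mm⁴.
By symmetry the centroid is at mid-width, x̄ = 60 mm.
Transfer each piece to the vertical centroidal axis using Ī + A·d² with d = x − 60:
  plate: d = 0 mm → contributes +4 320 000 mm⁴
  hole 1: d = -30 mm → contributes −102 805 mm⁴
  hole 2: d = 0 mm → contributes −1017.88 mm⁴
  hole 3: d = 30 mm → contributes −102 805 mm⁴
Total I = 4 113 371 mm⁴.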